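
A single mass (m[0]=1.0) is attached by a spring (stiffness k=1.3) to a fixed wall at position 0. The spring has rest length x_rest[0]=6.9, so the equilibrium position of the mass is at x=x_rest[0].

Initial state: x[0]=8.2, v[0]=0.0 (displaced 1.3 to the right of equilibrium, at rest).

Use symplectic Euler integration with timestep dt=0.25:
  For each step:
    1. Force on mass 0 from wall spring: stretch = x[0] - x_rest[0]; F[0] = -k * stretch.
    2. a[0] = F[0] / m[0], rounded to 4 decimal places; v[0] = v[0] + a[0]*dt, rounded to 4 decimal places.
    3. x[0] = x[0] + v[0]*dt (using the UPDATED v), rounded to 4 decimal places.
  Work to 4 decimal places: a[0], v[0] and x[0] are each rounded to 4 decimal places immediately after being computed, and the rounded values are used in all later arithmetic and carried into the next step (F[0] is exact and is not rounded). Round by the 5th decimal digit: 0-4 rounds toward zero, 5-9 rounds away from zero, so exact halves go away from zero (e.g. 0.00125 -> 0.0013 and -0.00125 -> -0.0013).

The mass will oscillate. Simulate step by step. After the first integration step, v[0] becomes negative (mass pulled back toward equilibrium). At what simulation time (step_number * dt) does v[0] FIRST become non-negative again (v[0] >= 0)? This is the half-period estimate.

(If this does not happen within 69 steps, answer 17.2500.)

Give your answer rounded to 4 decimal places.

Answer: 2.7500

Derivation:
Step 0: x=[8.2000] v=[0.0000]
Step 1: x=[8.0944] v=[-0.4225]
Step 2: x=[7.8917] v=[-0.8107]
Step 3: x=[7.6085] v=[-1.1330]
Step 4: x=[7.2677] v=[-1.3633]
Step 5: x=[6.8970] v=[-1.4828]
Step 6: x=[6.5266] v=[-1.4818]
Step 7: x=[6.1865] v=[-1.3605]
Step 8: x=[5.9044] v=[-1.1286]
Step 9: x=[5.7032] v=[-0.8050]
Step 10: x=[5.5992] v=[-0.4161]
Step 11: x=[5.6009] v=[0.0067]
First v>=0 after going negative at step 11, time=2.7500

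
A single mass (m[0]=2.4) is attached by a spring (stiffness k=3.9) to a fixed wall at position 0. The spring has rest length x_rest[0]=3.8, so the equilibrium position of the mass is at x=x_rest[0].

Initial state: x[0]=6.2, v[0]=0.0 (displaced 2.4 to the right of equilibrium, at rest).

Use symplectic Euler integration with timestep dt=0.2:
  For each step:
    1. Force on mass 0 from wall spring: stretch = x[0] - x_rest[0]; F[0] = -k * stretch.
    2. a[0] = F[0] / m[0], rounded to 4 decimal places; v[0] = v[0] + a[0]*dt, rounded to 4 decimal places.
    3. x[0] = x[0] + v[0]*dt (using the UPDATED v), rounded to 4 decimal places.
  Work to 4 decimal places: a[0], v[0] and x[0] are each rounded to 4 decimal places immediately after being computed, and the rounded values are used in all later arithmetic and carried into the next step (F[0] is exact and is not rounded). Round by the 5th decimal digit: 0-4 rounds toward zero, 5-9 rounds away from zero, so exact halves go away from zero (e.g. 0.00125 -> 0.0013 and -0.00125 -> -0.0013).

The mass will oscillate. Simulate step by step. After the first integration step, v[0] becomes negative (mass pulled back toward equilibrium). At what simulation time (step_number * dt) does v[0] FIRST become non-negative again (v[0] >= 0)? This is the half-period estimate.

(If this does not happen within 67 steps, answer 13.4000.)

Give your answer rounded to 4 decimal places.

Answer: 2.6000

Derivation:
Step 0: x=[6.2000] v=[0.0000]
Step 1: x=[6.0440] v=[-0.7800]
Step 2: x=[5.7421] v=[-1.5093]
Step 3: x=[5.3140] v=[-2.1405]
Step 4: x=[4.7875] v=[-2.6326]
Step 5: x=[4.1968] v=[-2.9535]
Step 6: x=[3.5803] v=[-3.0825]
Step 7: x=[2.9781] v=[-3.0111]
Step 8: x=[2.4293] v=[-2.7440]
Step 9: x=[1.9696] v=[-2.2985]
Step 10: x=[1.6289] v=[-1.7036]
Step 11: x=[1.4293] v=[-0.9980]
Step 12: x=[1.3838] v=[-0.2275]
Step 13: x=[1.4954] v=[0.5578]
First v>=0 after going negative at step 13, time=2.6000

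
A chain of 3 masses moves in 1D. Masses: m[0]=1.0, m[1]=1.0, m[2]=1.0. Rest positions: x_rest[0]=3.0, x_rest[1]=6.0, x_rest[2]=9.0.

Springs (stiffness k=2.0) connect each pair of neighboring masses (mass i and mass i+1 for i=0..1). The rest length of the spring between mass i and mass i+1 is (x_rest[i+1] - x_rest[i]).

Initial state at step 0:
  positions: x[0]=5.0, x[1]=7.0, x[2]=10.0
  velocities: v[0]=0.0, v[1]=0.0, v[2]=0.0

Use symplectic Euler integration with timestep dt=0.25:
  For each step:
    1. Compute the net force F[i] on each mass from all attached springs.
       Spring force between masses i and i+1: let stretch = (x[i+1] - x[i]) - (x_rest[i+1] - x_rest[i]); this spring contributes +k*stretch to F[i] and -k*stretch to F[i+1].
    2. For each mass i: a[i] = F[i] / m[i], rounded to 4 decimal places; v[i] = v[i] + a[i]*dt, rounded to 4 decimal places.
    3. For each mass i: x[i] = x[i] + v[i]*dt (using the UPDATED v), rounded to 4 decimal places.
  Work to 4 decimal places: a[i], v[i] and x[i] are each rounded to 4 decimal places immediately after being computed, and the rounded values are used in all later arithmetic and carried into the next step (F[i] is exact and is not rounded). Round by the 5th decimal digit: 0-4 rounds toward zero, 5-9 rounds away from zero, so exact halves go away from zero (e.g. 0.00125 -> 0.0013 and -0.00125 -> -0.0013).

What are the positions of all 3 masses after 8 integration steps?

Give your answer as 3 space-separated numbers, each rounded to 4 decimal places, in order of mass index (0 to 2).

Answer: 3.9247 7.1422 10.9335

Derivation:
Step 0: x=[5.0000 7.0000 10.0000] v=[0.0000 0.0000 0.0000]
Step 1: x=[4.8750 7.1250 10.0000] v=[-0.5000 0.5000 0.0000]
Step 2: x=[4.6563 7.3281 10.0156] v=[-0.8750 0.8125 0.0625]
Step 3: x=[4.3965 7.5332 10.0703] v=[-1.0391 0.8204 0.2188]
Step 4: x=[4.1538 7.6634 10.1829] v=[-0.9708 0.5206 0.4503]
Step 5: x=[3.9748 7.6698 10.3556] v=[-0.7160 0.0256 0.6906]
Step 6: x=[3.8827 7.5501 10.5675] v=[-0.3685 -0.4790 0.8477]
Step 7: x=[3.8740 7.3491 10.7773] v=[-0.0348 -0.8040 0.8390]
Step 8: x=[3.9247 7.1422 10.9335] v=[0.2028 -0.8275 0.6249]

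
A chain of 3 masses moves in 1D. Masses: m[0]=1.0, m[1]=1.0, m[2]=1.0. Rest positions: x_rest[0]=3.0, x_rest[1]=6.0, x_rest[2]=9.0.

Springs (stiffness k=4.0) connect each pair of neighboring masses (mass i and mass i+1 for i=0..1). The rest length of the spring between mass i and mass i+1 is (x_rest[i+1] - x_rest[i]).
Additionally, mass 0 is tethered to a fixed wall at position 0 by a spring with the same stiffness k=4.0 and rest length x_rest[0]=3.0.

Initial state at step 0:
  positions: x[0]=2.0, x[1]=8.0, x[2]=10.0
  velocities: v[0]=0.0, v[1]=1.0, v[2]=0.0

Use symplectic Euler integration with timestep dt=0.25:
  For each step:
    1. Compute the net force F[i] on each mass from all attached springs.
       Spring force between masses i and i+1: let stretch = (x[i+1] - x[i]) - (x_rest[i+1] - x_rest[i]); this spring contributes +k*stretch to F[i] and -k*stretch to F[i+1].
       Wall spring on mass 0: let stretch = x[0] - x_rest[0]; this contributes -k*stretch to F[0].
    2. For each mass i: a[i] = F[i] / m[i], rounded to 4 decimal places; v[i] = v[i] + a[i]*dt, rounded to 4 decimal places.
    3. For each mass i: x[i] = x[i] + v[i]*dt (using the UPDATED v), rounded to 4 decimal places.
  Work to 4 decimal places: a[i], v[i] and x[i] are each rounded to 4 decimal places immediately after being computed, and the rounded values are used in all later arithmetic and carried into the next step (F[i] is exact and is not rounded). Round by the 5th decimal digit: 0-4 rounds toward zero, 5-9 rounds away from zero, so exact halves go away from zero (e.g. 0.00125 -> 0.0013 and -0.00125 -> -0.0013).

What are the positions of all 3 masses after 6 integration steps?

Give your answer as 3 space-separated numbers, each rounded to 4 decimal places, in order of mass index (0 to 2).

Step 0: x=[2.0000 8.0000 10.0000] v=[0.0000 1.0000 0.0000]
Step 1: x=[3.0000 7.2500 10.2500] v=[4.0000 -3.0000 1.0000]
Step 2: x=[4.3125 6.1875 10.5000] v=[5.2500 -4.2500 1.0000]
Step 3: x=[5.0156 5.7344 10.4219] v=[2.8125 -1.8125 -0.3125]
Step 4: x=[4.6445 6.2735 9.9219] v=[-1.4843 2.1562 -2.0000]
Step 5: x=[3.5196 7.3174 9.2598] v=[-4.4998 4.1756 -2.6484]
Step 6: x=[2.4642 7.8975 8.8621] v=[-4.2216 2.3202 -1.5908]

Answer: 2.4642 7.8975 8.8621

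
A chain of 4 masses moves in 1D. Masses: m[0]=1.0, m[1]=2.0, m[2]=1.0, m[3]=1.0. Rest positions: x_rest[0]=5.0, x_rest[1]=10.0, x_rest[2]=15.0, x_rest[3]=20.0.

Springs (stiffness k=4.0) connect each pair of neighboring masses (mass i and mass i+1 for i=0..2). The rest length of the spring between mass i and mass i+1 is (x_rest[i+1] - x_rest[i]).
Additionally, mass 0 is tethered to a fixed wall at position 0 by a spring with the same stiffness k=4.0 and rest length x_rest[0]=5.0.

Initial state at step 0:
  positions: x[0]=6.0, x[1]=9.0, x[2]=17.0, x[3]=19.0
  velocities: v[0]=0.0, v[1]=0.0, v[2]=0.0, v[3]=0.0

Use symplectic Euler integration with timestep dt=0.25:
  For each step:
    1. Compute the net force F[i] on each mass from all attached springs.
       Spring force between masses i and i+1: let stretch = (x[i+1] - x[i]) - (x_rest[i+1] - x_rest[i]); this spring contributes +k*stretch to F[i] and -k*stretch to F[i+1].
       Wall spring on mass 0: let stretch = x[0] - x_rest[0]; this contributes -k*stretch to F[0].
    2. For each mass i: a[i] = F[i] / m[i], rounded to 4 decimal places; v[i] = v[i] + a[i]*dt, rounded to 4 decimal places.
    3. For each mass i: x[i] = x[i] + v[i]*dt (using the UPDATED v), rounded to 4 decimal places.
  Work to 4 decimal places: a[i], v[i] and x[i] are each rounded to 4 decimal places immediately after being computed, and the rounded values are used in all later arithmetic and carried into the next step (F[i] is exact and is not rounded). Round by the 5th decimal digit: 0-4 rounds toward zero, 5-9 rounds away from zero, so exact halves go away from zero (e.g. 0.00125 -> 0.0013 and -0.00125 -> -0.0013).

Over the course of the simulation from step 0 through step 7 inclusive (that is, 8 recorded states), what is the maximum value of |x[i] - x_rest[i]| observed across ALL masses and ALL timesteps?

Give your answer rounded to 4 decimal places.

Step 0: x=[6.0000 9.0000 17.0000 19.0000] v=[0.0000 0.0000 0.0000 0.0000]
Step 1: x=[5.2500 9.6250 15.5000 19.7500] v=[-3.0000 2.5000 -6.0000 3.0000]
Step 2: x=[4.2813 10.4375 13.5938 20.6875] v=[-3.8750 3.2500 -7.6250 3.7500]
Step 3: x=[3.7813 10.8750 12.6719 21.1016] v=[-2.0001 1.7501 -3.6876 1.6563]
Step 4: x=[4.1094 10.6504 13.4082 20.6583] v=[1.3123 -0.8983 2.9452 -1.7734]
Step 5: x=[5.0454 9.9529 15.2676 19.6524] v=[3.7439 -2.7899 7.4375 -4.0235]
Step 6: x=[5.9469 9.3063 16.8945 18.8003] v=[3.6060 -2.5863 6.5076 -3.4083]
Step 7: x=[6.2015 9.1883 17.1008 18.7218] v=[1.0185 -0.4719 0.8252 -0.3141]
Max displacement = 2.3281

Answer: 2.3281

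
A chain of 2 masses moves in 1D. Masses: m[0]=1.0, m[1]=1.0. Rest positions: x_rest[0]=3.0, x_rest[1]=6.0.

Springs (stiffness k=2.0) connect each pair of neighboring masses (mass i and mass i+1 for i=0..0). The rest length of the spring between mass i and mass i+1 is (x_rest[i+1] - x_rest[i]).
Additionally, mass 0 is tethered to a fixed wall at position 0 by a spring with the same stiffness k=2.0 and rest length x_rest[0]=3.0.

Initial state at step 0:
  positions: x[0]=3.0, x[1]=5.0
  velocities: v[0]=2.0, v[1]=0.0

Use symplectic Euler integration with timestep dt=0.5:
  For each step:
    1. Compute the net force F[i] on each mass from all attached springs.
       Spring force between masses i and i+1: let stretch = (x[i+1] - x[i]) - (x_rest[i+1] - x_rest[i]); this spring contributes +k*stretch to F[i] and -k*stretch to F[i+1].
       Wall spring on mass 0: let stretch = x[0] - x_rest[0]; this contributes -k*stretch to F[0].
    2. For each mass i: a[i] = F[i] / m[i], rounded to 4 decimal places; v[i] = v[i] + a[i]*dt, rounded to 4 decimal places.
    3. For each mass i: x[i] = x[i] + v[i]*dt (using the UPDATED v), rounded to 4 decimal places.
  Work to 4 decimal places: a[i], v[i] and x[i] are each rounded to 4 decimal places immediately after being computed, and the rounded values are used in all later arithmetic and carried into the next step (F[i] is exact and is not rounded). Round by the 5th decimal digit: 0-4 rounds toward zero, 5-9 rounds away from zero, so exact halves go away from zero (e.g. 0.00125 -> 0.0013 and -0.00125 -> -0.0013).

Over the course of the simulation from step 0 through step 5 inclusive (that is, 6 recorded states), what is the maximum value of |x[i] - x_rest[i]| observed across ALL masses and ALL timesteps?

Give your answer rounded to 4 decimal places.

Answer: 1.5625

Derivation:
Step 0: x=[3.0000 5.0000] v=[2.0000 0.0000]
Step 1: x=[3.5000 5.5000] v=[1.0000 1.0000]
Step 2: x=[3.2500 6.5000] v=[-0.5000 2.0000]
Step 3: x=[3.0000 7.3750] v=[-0.5000 1.7500]
Step 4: x=[3.4375 7.5625] v=[0.8750 0.3750]
Step 5: x=[4.2188 7.1875] v=[1.5625 -0.7500]
Max displacement = 1.5625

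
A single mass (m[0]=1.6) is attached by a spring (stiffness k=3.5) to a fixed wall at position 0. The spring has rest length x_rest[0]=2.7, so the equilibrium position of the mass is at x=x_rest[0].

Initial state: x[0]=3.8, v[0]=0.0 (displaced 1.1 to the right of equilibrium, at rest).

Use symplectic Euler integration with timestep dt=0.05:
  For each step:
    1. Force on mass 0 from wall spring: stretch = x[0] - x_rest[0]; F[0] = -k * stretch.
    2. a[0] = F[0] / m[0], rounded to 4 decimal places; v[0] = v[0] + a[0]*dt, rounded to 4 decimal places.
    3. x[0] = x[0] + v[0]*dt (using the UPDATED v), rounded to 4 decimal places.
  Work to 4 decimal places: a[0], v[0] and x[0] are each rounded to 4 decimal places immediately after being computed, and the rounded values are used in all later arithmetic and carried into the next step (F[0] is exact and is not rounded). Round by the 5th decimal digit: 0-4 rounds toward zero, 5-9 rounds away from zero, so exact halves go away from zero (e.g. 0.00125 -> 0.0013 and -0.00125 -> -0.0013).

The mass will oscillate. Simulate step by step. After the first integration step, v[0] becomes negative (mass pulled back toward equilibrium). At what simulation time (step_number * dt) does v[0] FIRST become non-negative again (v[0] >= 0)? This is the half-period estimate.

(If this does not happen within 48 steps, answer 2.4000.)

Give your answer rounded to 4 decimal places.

Step 0: x=[3.8000] v=[0.0000]
Step 1: x=[3.7940] v=[-0.1203]
Step 2: x=[3.7820] v=[-0.2400]
Step 3: x=[3.7641] v=[-0.3583]
Step 4: x=[3.7404] v=[-0.4747]
Step 5: x=[3.7110] v=[-0.5885]
Step 6: x=[3.6760] v=[-0.6991]
Step 7: x=[3.6357] v=[-0.8059]
Step 8: x=[3.5903] v=[-0.9082]
Step 9: x=[3.5400] v=[-1.0056]
Step 10: x=[3.4851] v=[-1.0975]
Step 11: x=[3.4259] v=[-1.1834]
Step 12: x=[3.3628] v=[-1.2628]
Step 13: x=[3.2960] v=[-1.3353]
Step 14: x=[3.2260] v=[-1.4005]
Step 15: x=[3.1531] v=[-1.4580]
Step 16: x=[3.0777] v=[-1.5076]
Step 17: x=[3.0003] v=[-1.5489]
Step 18: x=[2.9212] v=[-1.5817]
Step 19: x=[2.8409] v=[-1.6059]
Step 20: x=[2.7598] v=[-1.6213]
Step 21: x=[2.6784] v=[-1.6278]
Step 22: x=[2.5971] v=[-1.6254]
Step 23: x=[2.5164] v=[-1.6141]
Step 24: x=[2.4367] v=[-1.5940]
Step 25: x=[2.3584] v=[-1.5652]
Step 26: x=[2.2820] v=[-1.5278]
Step 27: x=[2.2079] v=[-1.4821]
Step 28: x=[2.1365] v=[-1.4283]
Step 29: x=[2.0682] v=[-1.3667]
Step 30: x=[2.0033] v=[-1.2976]
Step 31: x=[1.9422] v=[-1.2214]
Step 32: x=[1.8853] v=[-1.1385]
Step 33: x=[1.8328] v=[-1.0494]
Step 34: x=[1.7851] v=[-0.9546]
Step 35: x=[1.7424] v=[-0.8545]
Step 36: x=[1.7049] v=[-0.7498]
Step 37: x=[1.6729] v=[-0.6410]
Step 38: x=[1.6465] v=[-0.5287]
Step 39: x=[1.6258] v=[-0.4135]
Step 40: x=[1.6110] v=[-0.2960]
Step 41: x=[1.6022] v=[-0.1769]
Step 42: x=[1.5994] v=[-0.0568]
Step 43: x=[1.6026] v=[0.0636]
First v>=0 after going negative at step 43, time=2.1500

Answer: 2.1500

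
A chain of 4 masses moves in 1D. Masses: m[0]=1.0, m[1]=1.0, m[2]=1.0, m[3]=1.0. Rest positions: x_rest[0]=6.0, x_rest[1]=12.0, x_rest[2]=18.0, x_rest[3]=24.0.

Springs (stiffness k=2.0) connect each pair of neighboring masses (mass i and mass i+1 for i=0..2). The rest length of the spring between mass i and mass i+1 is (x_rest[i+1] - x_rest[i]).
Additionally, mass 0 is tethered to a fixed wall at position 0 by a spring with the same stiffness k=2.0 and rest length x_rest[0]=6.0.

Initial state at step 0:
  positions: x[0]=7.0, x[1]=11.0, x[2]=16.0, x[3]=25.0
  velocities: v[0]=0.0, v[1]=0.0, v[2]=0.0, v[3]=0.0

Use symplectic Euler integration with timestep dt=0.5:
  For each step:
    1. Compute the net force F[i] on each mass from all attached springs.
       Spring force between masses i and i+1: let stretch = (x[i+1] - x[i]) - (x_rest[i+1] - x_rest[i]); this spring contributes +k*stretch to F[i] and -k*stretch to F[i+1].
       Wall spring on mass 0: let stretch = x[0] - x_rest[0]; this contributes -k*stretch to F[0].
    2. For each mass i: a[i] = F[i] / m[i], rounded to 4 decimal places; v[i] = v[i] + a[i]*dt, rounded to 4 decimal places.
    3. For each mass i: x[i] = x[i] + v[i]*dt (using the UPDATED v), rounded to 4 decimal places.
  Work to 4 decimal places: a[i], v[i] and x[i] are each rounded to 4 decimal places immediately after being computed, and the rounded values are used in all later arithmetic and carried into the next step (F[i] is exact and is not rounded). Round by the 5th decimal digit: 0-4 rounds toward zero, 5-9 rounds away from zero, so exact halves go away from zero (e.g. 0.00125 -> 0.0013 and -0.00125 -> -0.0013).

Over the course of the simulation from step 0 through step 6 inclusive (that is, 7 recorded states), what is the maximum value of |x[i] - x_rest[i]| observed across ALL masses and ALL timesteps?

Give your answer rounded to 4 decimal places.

Answer: 2.1563

Derivation:
Step 0: x=[7.0000 11.0000 16.0000 25.0000] v=[0.0000 0.0000 0.0000 0.0000]
Step 1: x=[5.5000 11.5000 18.0000 23.5000] v=[-3.0000 1.0000 4.0000 -3.0000]
Step 2: x=[4.2500 12.2500 19.5000 22.2500] v=[-2.5000 1.5000 3.0000 -2.5000]
Step 3: x=[4.8750 12.6250 18.7500 22.6250] v=[1.2500 0.7500 -1.5000 0.7500]
Step 4: x=[6.9375 12.1875 16.8750 24.0625] v=[4.1250 -0.8750 -3.7500 2.8750]
Step 5: x=[8.1563 11.4688 16.2500 24.9063] v=[2.4375 -1.4375 -1.2500 1.6875]
Step 6: x=[6.9532 11.4844 17.5626 24.4219] v=[-2.4063 0.0312 2.6251 -0.9688]
Max displacement = 2.1563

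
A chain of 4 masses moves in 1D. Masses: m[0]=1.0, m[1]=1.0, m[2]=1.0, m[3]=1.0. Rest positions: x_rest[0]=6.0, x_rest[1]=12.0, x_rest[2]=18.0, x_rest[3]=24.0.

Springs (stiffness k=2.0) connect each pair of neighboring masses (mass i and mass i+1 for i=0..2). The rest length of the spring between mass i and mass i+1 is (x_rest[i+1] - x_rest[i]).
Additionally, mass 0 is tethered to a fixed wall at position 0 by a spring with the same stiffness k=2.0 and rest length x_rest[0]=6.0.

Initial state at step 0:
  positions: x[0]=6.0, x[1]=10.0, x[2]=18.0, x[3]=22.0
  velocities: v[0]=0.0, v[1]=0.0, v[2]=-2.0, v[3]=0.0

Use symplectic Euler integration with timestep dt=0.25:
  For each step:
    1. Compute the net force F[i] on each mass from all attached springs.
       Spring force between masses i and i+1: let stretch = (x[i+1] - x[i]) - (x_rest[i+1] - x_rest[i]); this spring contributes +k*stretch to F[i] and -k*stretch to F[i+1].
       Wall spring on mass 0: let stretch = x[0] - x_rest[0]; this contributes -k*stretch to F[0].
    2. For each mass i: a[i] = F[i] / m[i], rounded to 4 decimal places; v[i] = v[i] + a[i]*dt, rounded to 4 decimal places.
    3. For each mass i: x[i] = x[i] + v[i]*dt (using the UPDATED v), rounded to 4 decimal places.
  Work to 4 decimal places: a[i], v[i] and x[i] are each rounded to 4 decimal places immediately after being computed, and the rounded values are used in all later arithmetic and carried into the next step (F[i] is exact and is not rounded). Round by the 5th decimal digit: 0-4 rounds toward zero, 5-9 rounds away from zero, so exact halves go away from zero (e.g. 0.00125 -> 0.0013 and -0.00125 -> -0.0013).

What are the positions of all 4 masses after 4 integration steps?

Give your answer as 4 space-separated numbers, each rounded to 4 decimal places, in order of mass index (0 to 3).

Step 0: x=[6.0000 10.0000 18.0000 22.0000] v=[0.0000 0.0000 -2.0000 0.0000]
Step 1: x=[5.7500 10.5000 17.0000 22.2500] v=[-1.0000 2.0000 -4.0000 1.0000]
Step 2: x=[5.3750 11.2188 15.8438 22.5938] v=[-1.5000 2.8750 -4.6250 1.3750]
Step 3: x=[5.0586 11.7852 14.9532 22.8438] v=[-1.2656 2.2656 -3.5625 1.0000]
Step 4: x=[4.9507 11.9068 14.6529 22.8575] v=[-0.4316 0.4863 -1.2012 0.0547]

Answer: 4.9507 11.9068 14.6529 22.8575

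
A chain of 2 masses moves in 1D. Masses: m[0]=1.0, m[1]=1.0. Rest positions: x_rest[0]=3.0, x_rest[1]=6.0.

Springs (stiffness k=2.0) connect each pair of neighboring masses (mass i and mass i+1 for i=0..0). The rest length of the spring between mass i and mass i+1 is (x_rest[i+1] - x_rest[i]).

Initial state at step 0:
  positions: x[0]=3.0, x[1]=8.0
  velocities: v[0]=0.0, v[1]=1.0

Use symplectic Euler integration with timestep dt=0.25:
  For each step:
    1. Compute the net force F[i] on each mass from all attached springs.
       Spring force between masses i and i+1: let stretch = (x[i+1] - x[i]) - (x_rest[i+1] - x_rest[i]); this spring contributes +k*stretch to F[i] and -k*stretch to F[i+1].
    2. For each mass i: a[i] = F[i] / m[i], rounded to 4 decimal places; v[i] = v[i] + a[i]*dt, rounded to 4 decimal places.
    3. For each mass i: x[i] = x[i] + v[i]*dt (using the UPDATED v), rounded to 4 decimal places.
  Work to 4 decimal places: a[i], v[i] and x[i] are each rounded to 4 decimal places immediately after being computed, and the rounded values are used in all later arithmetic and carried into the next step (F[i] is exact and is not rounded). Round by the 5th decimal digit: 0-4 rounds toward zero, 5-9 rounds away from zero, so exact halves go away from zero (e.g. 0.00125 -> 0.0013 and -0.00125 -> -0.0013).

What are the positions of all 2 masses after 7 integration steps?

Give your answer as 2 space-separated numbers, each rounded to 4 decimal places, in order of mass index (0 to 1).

Answer: 5.7978 6.9525

Derivation:
Step 0: x=[3.0000 8.0000] v=[0.0000 1.0000]
Step 1: x=[3.2500 8.0000] v=[1.0000 0.0000]
Step 2: x=[3.7188 7.7813] v=[1.8750 -0.8750]
Step 3: x=[4.3204 7.4297] v=[2.4063 -1.4063]
Step 4: x=[4.9357 7.0645] v=[2.4610 -1.4610]
Step 5: x=[5.4421 6.8082] v=[2.0254 -1.0254]
Step 6: x=[5.7442 6.7561] v=[1.2085 -0.2085]
Step 7: x=[5.7978 6.9525] v=[0.2145 0.7856]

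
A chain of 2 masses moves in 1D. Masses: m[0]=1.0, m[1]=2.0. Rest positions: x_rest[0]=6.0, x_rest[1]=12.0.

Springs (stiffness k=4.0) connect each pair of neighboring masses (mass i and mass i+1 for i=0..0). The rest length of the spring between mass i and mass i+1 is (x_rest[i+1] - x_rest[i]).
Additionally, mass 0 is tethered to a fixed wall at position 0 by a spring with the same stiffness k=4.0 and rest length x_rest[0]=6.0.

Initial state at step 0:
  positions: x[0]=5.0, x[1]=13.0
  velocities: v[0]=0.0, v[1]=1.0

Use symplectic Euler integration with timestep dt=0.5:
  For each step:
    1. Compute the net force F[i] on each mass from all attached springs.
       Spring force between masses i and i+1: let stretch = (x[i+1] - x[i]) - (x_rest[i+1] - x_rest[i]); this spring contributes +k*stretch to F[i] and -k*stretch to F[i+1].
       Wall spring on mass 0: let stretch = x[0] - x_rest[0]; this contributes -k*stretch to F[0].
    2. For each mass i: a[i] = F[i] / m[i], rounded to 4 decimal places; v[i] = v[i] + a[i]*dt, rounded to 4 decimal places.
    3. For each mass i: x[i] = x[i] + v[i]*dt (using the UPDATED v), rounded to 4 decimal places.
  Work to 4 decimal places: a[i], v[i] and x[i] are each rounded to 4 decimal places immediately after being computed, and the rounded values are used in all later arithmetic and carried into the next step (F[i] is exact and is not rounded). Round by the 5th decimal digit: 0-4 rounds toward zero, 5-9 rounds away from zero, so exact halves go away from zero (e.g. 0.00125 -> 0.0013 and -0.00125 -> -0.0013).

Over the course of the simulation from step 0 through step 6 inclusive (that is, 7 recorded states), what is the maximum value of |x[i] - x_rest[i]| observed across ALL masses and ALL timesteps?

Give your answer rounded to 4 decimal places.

Answer: 2.0000

Derivation:
Step 0: x=[5.0000 13.0000] v=[0.0000 1.0000]
Step 1: x=[8.0000 12.5000] v=[6.0000 -1.0000]
Step 2: x=[7.5000 12.7500] v=[-1.0000 0.5000]
Step 3: x=[4.7500 13.3750] v=[-5.5000 1.2500]
Step 4: x=[5.8750 12.6875] v=[2.2500 -1.3750]
Step 5: x=[7.9375 11.5938] v=[4.1250 -2.1875]
Step 6: x=[5.7188 11.6719] v=[-4.4374 0.1562]
Max displacement = 2.0000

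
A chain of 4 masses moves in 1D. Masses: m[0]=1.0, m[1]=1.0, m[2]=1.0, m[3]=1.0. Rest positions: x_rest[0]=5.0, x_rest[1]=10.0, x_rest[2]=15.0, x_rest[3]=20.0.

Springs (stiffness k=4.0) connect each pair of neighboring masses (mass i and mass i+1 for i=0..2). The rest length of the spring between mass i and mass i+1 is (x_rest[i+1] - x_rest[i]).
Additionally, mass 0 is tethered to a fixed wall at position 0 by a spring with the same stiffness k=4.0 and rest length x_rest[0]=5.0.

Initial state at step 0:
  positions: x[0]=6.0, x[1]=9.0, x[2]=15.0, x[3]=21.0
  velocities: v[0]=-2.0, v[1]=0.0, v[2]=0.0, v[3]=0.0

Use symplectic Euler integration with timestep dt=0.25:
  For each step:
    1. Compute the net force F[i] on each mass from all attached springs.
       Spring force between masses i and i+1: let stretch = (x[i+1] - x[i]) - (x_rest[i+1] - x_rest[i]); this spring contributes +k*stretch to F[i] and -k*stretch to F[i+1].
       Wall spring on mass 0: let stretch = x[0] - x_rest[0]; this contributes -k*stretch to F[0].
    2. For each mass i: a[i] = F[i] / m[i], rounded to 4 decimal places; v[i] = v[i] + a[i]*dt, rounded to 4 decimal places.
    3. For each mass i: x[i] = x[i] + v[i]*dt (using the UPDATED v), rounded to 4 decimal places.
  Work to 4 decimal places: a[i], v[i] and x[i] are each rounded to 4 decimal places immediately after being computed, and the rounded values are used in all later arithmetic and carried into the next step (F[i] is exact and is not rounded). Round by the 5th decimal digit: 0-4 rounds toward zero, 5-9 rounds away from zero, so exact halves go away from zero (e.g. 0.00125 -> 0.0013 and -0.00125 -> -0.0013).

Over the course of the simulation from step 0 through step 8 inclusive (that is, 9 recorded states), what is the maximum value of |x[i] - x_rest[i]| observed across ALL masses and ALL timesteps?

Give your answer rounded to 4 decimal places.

Answer: 1.7656

Derivation:
Step 0: x=[6.0000 9.0000 15.0000 21.0000] v=[-2.0000 0.0000 0.0000 0.0000]
Step 1: x=[4.7500 9.7500 15.0000 20.7500] v=[-5.0000 3.0000 0.0000 -1.0000]
Step 2: x=[3.5625 10.5625 15.1250 20.3125] v=[-4.7500 3.2500 0.5000 -1.7500]
Step 3: x=[3.2344 10.7656 15.4063 19.8281] v=[-1.3125 0.8125 1.1250 -1.9375]
Step 4: x=[3.9805 10.2461 15.6328 19.4883] v=[2.9843 -2.0780 0.9061 -1.3593]
Step 5: x=[5.2979 9.5069 15.4765 19.4346] v=[5.2694 -2.9569 -0.6251 -0.2148]
Step 6: x=[6.3430 9.2078 14.8174 19.6414] v=[4.1805 -1.1963 -2.6366 0.8271]
Step 7: x=[6.5186 9.5949 13.9619 19.8922] v=[0.7023 1.5485 -3.4222 1.0031]
Step 8: x=[5.8336 10.3047 13.4972 19.9104] v=[-2.7400 2.8392 -1.8589 0.0728]
Max displacement = 1.7656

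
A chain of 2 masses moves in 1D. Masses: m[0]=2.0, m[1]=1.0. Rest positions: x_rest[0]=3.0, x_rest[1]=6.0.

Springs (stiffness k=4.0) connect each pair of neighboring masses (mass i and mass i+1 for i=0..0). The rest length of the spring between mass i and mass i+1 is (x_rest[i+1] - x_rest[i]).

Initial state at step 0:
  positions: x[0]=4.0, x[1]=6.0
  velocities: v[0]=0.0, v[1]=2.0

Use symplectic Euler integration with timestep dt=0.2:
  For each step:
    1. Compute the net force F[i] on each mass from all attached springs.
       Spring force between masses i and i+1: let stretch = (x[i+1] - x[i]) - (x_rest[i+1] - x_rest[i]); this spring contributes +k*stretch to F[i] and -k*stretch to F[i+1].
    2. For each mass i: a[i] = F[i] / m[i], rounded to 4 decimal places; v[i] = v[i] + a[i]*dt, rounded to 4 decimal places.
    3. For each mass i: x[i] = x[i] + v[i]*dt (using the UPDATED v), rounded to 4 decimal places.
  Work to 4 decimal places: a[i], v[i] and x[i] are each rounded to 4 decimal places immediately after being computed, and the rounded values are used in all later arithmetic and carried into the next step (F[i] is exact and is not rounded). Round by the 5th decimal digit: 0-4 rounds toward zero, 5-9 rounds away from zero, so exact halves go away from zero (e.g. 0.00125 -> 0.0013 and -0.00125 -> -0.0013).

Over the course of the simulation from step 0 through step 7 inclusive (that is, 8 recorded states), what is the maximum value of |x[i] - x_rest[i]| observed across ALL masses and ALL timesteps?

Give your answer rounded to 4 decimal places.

Step 0: x=[4.0000 6.0000] v=[0.0000 2.0000]
Step 1: x=[3.9200 6.5600] v=[-0.4000 2.8000]
Step 2: x=[3.8112 7.1776] v=[-0.5440 3.0880]
Step 3: x=[3.7317 7.7366] v=[-0.3974 2.7949]
Step 4: x=[3.7326 8.1348] v=[0.0046 1.9910]
Step 5: x=[3.8457 8.3086] v=[0.5655 0.8692]
Step 6: x=[4.0758 8.2484] v=[1.1507 -0.3011]
Step 7: x=[4.3997 8.0006] v=[1.6197 -1.2392]
Max displacement = 2.3086

Answer: 2.3086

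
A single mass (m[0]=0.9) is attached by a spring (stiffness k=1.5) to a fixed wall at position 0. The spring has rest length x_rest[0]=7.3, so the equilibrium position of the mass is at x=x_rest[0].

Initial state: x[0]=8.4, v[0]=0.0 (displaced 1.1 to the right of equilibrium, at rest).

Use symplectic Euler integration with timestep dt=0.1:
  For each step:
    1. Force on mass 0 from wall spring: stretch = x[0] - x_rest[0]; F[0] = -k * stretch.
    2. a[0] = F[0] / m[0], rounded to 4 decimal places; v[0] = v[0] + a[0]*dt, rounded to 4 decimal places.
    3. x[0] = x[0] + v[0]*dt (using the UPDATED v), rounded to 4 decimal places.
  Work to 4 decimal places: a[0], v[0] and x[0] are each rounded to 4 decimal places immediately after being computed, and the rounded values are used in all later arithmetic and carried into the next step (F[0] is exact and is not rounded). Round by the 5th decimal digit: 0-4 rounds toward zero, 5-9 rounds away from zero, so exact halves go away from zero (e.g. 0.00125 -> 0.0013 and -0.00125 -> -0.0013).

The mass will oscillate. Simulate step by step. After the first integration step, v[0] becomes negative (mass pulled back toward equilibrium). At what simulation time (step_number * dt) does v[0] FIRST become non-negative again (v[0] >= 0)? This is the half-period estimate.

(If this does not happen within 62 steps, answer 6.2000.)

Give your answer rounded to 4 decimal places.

Answer: 2.5000

Derivation:
Step 0: x=[8.4000] v=[0.0000]
Step 1: x=[8.3817] v=[-0.1833]
Step 2: x=[8.3453] v=[-0.3636]
Step 3: x=[8.2915] v=[-0.5378]
Step 4: x=[8.2212] v=[-0.7031]
Step 5: x=[8.1355] v=[-0.8566]
Step 6: x=[8.0359] v=[-0.9959]
Step 7: x=[7.9240] v=[-1.1186]
Step 8: x=[7.8017] v=[-1.2226]
Step 9: x=[7.6711] v=[-1.3062]
Step 10: x=[7.5343] v=[-1.3681]
Step 11: x=[7.3936] v=[-1.4072]
Step 12: x=[7.2513] v=[-1.4228]
Step 13: x=[7.1098] v=[-1.4147]
Step 14: x=[6.9715] v=[-1.3830]
Step 15: x=[6.8387] v=[-1.3283]
Step 16: x=[6.7136] v=[-1.2514]
Step 17: x=[6.5982] v=[-1.1537]
Step 18: x=[6.4945] v=[-1.0367]
Step 19: x=[6.4043] v=[-0.9025]
Step 20: x=[6.3290] v=[-0.7532]
Step 21: x=[6.2699] v=[-0.5914]
Step 22: x=[6.2279] v=[-0.4197]
Step 23: x=[6.2038] v=[-0.2410]
Step 24: x=[6.1980] v=[-0.0583]
Step 25: x=[6.2105] v=[0.1254]
First v>=0 after going negative at step 25, time=2.5000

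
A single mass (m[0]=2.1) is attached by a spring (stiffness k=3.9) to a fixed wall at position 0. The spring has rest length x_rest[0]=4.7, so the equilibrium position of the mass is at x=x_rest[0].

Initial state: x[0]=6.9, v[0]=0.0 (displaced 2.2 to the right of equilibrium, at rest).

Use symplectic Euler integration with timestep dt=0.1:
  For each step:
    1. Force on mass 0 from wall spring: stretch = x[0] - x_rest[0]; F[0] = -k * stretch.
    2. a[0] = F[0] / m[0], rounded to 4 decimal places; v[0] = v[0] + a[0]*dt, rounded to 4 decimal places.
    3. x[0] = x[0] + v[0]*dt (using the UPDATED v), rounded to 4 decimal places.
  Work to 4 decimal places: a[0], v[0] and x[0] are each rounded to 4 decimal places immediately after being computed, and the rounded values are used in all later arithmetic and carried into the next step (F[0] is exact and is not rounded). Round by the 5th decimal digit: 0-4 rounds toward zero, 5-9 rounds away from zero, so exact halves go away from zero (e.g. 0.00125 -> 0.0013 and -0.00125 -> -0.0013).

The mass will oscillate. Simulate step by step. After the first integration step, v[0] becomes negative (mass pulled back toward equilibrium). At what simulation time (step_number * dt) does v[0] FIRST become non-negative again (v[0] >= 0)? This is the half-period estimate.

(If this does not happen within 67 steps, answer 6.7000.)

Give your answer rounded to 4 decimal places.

Step 0: x=[6.9000] v=[0.0000]
Step 1: x=[6.8591] v=[-0.4086]
Step 2: x=[6.7781] v=[-0.8096]
Step 3: x=[6.6586] v=[-1.1955]
Step 4: x=[6.5027] v=[-1.5592]
Step 5: x=[6.3133] v=[-1.8940]
Step 6: x=[6.0939] v=[-2.1936]
Step 7: x=[5.8487] v=[-2.4525]
Step 8: x=[5.5821] v=[-2.6658]
Step 9: x=[5.2991] v=[-2.8296]
Step 10: x=[5.0050] v=[-2.9409]
Step 11: x=[4.7053] v=[-2.9975]
Step 12: x=[4.4055] v=[-2.9985]
Step 13: x=[4.1111] v=[-2.9438]
Step 14: x=[3.8277] v=[-2.8344]
Step 15: x=[3.5605] v=[-2.6724]
Step 16: x=[3.3144] v=[-2.4608]
Step 17: x=[3.0941] v=[-2.2035]
Step 18: x=[2.9036] v=[-1.9053]
Step 19: x=[2.7464] v=[-1.5717]
Step 20: x=[2.6255] v=[-1.2089]
Step 21: x=[2.5431] v=[-0.8236]
Step 22: x=[2.5008] v=[-0.4230]
Step 23: x=[2.4993] v=[-0.0146]
Step 24: x=[2.5387] v=[0.3941]
First v>=0 after going negative at step 24, time=2.4000

Answer: 2.4000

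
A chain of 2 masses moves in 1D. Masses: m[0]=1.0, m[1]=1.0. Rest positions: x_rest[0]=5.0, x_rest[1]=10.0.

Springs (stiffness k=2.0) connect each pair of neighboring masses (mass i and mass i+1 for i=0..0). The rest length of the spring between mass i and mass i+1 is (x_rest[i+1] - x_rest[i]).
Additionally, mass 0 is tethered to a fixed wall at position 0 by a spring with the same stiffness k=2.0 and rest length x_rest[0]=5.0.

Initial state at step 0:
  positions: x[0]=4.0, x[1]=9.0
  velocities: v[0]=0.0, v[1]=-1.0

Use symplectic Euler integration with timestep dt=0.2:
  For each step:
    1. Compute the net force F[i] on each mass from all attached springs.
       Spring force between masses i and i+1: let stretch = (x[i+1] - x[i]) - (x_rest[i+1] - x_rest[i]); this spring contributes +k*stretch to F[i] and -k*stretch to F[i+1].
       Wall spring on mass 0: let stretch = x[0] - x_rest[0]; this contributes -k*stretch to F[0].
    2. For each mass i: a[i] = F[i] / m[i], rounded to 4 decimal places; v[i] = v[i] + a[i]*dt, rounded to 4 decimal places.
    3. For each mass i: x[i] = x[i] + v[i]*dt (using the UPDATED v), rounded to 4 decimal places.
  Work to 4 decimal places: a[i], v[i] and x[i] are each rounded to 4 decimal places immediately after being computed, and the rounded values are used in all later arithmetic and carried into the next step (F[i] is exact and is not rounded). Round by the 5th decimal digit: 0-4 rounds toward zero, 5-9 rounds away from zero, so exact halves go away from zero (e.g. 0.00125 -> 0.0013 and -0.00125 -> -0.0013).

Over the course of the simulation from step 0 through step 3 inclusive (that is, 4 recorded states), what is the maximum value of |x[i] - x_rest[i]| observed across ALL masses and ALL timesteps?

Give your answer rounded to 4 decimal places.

Answer: 1.5081

Derivation:
Step 0: x=[4.0000 9.0000] v=[0.0000 -1.0000]
Step 1: x=[4.0800 8.8000] v=[0.4000 -1.0000]
Step 2: x=[4.2112 8.6224] v=[0.6560 -0.8880]
Step 3: x=[4.3584 8.4919] v=[0.7360 -0.6525]
Max displacement = 1.5081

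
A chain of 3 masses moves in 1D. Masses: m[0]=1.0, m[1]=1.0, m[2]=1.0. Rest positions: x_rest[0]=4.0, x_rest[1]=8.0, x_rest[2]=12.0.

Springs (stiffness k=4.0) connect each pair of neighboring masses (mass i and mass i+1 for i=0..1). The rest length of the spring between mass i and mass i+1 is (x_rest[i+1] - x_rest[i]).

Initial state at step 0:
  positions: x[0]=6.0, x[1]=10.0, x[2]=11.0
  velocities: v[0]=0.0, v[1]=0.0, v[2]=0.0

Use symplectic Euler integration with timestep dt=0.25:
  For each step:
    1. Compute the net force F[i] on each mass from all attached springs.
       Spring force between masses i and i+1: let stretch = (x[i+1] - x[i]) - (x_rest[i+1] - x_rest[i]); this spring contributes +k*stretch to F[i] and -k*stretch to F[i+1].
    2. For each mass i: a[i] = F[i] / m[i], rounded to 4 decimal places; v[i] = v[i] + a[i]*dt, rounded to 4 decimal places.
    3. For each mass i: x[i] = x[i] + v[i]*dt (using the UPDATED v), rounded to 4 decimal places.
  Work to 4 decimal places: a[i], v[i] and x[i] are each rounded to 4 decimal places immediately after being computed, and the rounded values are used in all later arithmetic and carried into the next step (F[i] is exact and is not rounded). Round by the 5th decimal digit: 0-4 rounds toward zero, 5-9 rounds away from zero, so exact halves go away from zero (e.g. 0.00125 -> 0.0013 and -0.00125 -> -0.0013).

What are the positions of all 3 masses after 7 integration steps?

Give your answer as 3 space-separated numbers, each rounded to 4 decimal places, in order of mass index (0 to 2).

Step 0: x=[6.0000 10.0000 11.0000] v=[0.0000 0.0000 0.0000]
Step 1: x=[6.0000 9.2500 11.7500] v=[0.0000 -3.0000 3.0000]
Step 2: x=[5.8125 8.3125 12.8750] v=[-0.7500 -3.7500 4.5000]
Step 3: x=[5.2500 7.8906 13.8594] v=[-2.2500 -1.6875 3.9375]
Step 4: x=[4.3477 8.3008 14.3516] v=[-3.6094 1.6407 1.9687]
Step 5: x=[3.4336 9.2354 14.3311] v=[-3.6563 3.7384 -0.0821]
Step 6: x=[2.9700 9.9935 14.0367] v=[-1.8545 3.0323 -1.1778]
Step 7: x=[3.2623 10.0065 13.7315] v=[1.1690 0.0520 -1.2210]

Answer: 3.2623 10.0065 13.7315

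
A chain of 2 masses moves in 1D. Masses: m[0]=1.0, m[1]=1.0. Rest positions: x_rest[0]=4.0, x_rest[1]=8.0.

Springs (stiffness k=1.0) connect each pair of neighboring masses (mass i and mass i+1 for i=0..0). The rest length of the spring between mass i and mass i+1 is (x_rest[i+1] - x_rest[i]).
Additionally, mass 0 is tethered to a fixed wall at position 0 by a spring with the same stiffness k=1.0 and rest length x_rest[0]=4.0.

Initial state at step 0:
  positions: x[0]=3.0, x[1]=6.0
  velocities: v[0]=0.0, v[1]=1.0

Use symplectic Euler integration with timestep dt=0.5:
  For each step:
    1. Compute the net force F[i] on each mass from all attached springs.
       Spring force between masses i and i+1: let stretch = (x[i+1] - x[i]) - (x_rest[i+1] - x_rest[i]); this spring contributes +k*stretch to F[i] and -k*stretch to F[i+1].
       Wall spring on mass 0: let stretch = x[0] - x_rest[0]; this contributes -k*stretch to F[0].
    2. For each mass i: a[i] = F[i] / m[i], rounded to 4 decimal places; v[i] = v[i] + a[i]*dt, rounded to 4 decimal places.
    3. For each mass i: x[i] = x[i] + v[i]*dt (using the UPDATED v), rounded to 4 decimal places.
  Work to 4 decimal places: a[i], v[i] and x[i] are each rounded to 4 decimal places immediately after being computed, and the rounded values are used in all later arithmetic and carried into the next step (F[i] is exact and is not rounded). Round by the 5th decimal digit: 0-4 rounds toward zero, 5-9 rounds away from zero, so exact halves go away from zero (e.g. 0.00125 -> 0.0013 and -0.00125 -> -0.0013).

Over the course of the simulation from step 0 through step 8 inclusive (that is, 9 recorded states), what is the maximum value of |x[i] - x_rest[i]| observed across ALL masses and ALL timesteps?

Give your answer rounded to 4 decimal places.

Step 0: x=[3.0000 6.0000] v=[0.0000 1.0000]
Step 1: x=[3.0000 6.7500] v=[0.0000 1.5000]
Step 2: x=[3.1875 7.5625] v=[0.3750 1.6250]
Step 3: x=[3.6719 8.2813] v=[0.9688 1.4375]
Step 4: x=[4.3907 8.8477] v=[1.4376 1.1328]
Step 5: x=[5.1261 9.2999] v=[1.4708 0.9043]
Step 6: x=[5.6235 9.7086] v=[0.9947 0.8174]
Step 7: x=[5.7363 10.0961] v=[0.2255 0.7749]
Step 8: x=[5.5049 10.3936] v=[-0.4628 0.5950]
Max displacement = 2.3936

Answer: 2.3936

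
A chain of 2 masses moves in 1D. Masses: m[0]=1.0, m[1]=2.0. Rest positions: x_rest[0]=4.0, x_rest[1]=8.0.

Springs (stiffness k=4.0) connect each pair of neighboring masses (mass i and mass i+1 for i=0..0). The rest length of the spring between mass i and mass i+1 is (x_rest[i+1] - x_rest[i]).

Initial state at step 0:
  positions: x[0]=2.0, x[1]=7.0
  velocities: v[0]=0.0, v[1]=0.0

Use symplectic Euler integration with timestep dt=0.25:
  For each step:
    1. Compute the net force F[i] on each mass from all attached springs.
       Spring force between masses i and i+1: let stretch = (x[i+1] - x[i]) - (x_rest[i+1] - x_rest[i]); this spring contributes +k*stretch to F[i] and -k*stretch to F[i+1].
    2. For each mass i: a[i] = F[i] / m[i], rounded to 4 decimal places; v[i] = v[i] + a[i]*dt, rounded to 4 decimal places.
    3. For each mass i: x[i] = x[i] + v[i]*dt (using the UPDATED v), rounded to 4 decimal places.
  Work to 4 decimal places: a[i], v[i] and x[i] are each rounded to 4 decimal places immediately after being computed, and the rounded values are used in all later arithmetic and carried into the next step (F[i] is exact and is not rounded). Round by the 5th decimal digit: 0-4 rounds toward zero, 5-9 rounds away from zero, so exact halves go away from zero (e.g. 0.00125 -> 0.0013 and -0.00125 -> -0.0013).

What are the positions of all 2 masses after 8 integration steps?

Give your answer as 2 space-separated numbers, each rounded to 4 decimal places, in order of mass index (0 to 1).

Answer: 2.2842 6.8580

Derivation:
Step 0: x=[2.0000 7.0000] v=[0.0000 0.0000]
Step 1: x=[2.2500 6.8750] v=[1.0000 -0.5000]
Step 2: x=[2.6563 6.6719] v=[1.6250 -0.8125]
Step 3: x=[3.0665 6.4668] v=[1.6406 -0.8203]
Step 4: x=[3.3267 6.3367] v=[1.0409 -0.5205]
Step 5: x=[3.3394 6.3303] v=[0.0509 -0.0255]
Step 6: x=[3.0999 6.4501] v=[-0.9582 0.4791]
Step 7: x=[2.6979 6.6511] v=[-1.6080 0.8040]
Step 8: x=[2.2842 6.8580] v=[-1.6548 0.8274]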